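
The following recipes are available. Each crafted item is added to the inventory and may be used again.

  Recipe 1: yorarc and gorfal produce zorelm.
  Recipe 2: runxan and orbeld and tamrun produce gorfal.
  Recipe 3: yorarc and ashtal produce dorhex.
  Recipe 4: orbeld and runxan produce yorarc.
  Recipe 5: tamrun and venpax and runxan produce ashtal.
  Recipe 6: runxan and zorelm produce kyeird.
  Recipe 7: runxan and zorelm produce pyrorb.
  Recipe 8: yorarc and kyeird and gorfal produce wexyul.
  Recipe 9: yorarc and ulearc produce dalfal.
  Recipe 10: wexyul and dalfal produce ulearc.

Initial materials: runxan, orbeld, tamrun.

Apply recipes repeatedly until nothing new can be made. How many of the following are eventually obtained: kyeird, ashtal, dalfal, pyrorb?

Using Recipe 4, orbeld and runxan make yorarc.
Using Recipe 2, runxan, orbeld, and tamrun make gorfal.
Using Recipe 1, yorarc and gorfal make zorelm.
Using Recipe 6, runxan and zorelm make kyeird.
Using Recipe 7, runxan and zorelm make pyrorb.
kyeird: reached.
ashtal would need tamrun, venpax, and runxan (Recipe 5), but venpax is never obtained.
dalfal would need yorarc and ulearc (Recipe 9), but ulearc is never obtained.
pyrorb: reached.
Reached: kyeird and pyrorb — 2 of the 4.

2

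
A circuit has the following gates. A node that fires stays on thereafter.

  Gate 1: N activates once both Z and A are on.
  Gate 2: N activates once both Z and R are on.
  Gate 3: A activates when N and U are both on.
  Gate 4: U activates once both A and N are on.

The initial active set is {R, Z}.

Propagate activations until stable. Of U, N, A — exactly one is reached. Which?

N

Z and R are on, so N activates (Gate 2).
A would need N and U (Gate 3), but U never turns on. U would need A and N (Gate 4), but A never turns on.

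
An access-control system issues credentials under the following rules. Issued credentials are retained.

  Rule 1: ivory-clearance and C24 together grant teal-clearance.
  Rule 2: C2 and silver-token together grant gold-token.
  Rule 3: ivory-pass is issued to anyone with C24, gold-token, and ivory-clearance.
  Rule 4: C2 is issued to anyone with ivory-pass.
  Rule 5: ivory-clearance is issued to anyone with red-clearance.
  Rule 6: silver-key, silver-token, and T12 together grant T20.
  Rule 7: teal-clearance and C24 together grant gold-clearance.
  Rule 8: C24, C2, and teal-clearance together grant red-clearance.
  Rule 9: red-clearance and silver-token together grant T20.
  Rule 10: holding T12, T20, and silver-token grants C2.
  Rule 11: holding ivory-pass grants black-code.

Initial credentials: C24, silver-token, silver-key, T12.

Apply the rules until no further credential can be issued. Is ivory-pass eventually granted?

ivory-pass would need C24, gold-token, and ivory-clearance (Rule 3), but ivory-clearance is never granted.

No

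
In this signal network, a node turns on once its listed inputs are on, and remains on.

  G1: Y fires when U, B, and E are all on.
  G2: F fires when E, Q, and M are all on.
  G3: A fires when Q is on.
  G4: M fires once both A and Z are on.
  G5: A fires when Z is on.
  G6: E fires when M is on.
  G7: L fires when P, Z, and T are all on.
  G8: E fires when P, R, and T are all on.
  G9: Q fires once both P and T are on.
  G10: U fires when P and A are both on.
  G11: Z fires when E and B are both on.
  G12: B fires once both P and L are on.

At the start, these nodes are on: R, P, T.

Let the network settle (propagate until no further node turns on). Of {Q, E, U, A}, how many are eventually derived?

P and T are on, so Q fires (G9).
G8: P, R, and T on → E on.
Q is on, so A fires (G3).
P and A are on, so U fires (G10).
Q: reached.
E: reached.
U: reached.
A: reached.
All 4 are reached.

4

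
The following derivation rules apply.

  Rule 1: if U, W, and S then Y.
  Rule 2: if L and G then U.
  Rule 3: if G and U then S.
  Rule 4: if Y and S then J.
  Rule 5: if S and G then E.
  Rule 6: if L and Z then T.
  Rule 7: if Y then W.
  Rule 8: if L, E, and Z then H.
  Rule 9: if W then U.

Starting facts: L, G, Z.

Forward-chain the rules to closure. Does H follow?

L and G hold, so U follows (Rule 2).
G and U hold, so S follows (Rule 3).
From S and G, Rule 5 gives E.
From L, E, and Z, Rule 8 gives H.

Yes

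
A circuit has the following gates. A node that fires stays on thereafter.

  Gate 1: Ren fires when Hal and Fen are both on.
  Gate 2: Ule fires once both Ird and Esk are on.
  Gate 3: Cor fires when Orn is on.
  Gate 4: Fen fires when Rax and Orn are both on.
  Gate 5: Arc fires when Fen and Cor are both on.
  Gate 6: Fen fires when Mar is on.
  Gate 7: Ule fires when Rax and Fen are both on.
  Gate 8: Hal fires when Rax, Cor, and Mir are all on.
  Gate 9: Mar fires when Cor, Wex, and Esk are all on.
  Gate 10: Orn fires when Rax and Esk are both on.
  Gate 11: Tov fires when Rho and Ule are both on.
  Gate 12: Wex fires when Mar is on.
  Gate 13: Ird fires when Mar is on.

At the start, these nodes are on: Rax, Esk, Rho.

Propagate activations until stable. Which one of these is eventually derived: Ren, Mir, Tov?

Tov

Rax and Esk are on, so Orn fires (Gate 10).
Gate 4: Rax and Orn on → Fen on.
Gate 7: Rax and Fen on → Ule on.
Gate 11: Rho and Ule on → Tov on.
No rule produces Mir, and it is not given. Ren would need Hal and Fen (Gate 1), but Hal never turns on.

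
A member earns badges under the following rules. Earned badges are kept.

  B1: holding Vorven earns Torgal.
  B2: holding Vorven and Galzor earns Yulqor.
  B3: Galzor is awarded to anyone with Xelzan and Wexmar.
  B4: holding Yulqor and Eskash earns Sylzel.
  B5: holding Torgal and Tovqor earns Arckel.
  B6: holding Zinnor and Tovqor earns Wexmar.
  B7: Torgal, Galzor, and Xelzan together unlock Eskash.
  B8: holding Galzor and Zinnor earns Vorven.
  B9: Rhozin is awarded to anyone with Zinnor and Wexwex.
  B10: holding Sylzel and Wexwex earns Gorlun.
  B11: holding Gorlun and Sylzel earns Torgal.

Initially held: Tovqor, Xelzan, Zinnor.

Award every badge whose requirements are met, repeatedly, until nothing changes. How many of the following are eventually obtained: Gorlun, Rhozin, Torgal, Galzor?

2

With Zinnor and Tovqor, Wexmar is earned (B6).
With Xelzan and Wexmar, Galzor is earned (B3).
With Galzor and Zinnor, Vorven is earned (B8).
With Vorven, Torgal is earned (B1).
Gorlun would need Sylzel and Wexwex (B10), but Wexwex is never earned.
Rhozin would need Zinnor and Wexwex (B9), but Wexwex is never earned.
Torgal: reached.
Galzor: reached.
Reached: Torgal and Galzor — 2 of the 4.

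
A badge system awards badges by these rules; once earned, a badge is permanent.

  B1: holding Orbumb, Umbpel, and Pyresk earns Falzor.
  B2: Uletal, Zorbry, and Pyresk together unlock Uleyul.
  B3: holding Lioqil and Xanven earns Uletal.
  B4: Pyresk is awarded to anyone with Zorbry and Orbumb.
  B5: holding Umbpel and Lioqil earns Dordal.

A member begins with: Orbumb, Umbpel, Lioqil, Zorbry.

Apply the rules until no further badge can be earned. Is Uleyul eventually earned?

No

Uleyul would need Uletal, Zorbry, and Pyresk (B2), but Uletal is never earned.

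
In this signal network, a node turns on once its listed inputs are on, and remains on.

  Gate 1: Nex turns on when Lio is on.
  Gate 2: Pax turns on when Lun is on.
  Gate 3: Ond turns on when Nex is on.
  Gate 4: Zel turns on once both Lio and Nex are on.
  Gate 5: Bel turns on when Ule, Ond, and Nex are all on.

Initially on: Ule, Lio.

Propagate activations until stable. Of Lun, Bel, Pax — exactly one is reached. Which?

Bel

Gate 1: Lio on → Nex on.
Nex is on, so Ond turns on (Gate 3).
Ule, Ond, and Nex are on, so Bel turns on (Gate 5).
No rule produces Lun, and it is not given. Pax would need Lun (Gate 2), but Lun never turns on.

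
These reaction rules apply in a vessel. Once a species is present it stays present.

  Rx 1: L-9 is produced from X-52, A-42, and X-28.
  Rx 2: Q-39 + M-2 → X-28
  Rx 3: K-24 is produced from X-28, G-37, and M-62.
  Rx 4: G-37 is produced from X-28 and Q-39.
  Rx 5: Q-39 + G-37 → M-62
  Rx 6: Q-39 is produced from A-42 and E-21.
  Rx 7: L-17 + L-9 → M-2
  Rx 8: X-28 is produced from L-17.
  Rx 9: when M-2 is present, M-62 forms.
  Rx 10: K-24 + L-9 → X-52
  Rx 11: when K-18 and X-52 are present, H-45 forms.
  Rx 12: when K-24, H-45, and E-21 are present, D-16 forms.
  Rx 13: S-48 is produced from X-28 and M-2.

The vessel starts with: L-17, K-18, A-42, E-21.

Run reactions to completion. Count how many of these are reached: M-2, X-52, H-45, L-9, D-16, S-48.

M-2 would need L-17 and L-9 (Rx 7), but L-9 never forms.
X-52 would need K-24 and L-9 (Rx 10), but L-9 never forms.
H-45 would need K-18 and X-52 (Rx 11), but X-52 never forms.
L-9 would need X-52, A-42, and X-28 (Rx 1), but X-52 never forms.
D-16 would need K-24, H-45, and E-21 (Rx 12), but H-45 never forms.
S-48 would need X-28 and M-2 (Rx 13), but M-2 never forms.
None of the 6 are reached.

0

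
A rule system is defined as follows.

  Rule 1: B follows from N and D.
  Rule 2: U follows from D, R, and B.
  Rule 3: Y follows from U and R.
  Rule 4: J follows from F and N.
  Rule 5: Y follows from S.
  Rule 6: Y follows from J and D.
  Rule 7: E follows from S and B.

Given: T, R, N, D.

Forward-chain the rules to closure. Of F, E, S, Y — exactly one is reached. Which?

Y

From N and D, Rule 1 gives B.
From D, R, and B, Rule 2 gives U.
U and R hold, so Y follows (Rule 3).
E would need S and B (Rule 7), but S is never established. No rule produces F, and it is not given. No rule produces S, and it is not given.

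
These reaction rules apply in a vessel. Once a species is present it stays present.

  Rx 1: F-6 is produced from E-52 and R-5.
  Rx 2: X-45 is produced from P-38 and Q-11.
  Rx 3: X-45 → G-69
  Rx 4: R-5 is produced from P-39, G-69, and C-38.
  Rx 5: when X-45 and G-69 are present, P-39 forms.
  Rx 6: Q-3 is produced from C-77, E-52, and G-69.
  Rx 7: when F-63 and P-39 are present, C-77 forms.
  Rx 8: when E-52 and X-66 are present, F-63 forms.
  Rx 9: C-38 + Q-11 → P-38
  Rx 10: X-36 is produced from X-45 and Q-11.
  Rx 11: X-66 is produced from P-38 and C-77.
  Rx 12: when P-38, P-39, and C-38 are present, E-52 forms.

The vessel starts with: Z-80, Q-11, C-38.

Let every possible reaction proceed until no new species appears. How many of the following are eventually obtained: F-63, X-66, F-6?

1

C-38 and Q-11 present → P-38 forms (Rx 9).
P-38 and Q-11 present → X-45 forms (Rx 2).
X-45 present → G-69 forms (Rx 3).
X-45 and G-69 present → P-39 forms (Rx 5).
P-39, G-69, and C-38 present → R-5 forms (Rx 4).
P-38, P-39, and C-38 present → E-52 forms (Rx 12).
E-52 and R-5 present → F-6 forms (Rx 1).
F-63 would need E-52 and X-66 (Rx 8), but X-66 never forms.
X-66 would need P-38 and C-77 (Rx 11), but C-77 never forms.
F-6: reached.
Reached: F-6 — 1 of the 3.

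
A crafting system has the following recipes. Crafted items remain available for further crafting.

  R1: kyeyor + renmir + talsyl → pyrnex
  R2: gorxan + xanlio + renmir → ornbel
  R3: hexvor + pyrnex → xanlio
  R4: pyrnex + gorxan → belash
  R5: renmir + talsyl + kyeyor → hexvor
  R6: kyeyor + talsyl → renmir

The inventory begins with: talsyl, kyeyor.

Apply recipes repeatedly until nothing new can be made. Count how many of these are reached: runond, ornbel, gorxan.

0

No rule produces runond, and it is not given.
ornbel would need gorxan, xanlio, and renmir (R2), but gorxan is never obtained.
No rule produces gorxan, and it is not given.
None of the 3 are reached.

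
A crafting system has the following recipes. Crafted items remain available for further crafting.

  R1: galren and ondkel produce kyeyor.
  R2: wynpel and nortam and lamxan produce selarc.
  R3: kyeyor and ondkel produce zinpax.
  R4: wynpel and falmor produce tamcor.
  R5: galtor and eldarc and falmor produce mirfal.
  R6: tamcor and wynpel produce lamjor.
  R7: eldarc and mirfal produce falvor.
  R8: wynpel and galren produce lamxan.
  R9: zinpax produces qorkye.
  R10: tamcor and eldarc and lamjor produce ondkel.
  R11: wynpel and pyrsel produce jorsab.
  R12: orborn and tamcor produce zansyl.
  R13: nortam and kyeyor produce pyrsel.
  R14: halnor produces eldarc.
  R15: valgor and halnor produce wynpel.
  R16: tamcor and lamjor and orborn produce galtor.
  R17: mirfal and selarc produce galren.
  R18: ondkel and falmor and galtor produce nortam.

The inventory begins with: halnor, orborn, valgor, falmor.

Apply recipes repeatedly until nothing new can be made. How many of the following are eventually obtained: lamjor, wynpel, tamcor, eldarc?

4

halnor → eldarc (R14).
Using R15, valgor and halnor make wynpel.
wynpel and falmor → tamcor (R4).
tamcor and wynpel → lamjor (R6).
lamjor: reached.
wynpel: reached.
tamcor: reached.
eldarc: reached.
All 4 are reached.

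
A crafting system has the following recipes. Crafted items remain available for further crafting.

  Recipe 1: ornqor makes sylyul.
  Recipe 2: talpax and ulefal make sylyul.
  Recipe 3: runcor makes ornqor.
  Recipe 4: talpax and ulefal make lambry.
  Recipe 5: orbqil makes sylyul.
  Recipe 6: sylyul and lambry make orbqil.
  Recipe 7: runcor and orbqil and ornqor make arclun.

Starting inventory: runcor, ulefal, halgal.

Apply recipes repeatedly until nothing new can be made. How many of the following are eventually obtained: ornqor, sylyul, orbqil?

Using Recipe 3, runcor makes ornqor.
Using Recipe 1, ornqor makes sylyul.
ornqor: reached.
sylyul: reached.
orbqil would need sylyul and lambry (Recipe 6), but lambry is never obtained.
Reached: ornqor and sylyul — 2 of the 3.

2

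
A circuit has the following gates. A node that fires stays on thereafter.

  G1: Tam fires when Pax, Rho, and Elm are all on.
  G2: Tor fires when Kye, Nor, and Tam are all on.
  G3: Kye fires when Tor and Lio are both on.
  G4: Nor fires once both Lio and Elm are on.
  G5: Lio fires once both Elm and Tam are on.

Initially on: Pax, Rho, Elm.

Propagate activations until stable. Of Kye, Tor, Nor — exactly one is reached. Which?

Pax, Rho, and Elm are on, so Tam fires (G1).
Elm and Tam are on, so Lio fires (G5).
Lio and Elm are on, so Nor fires (G4).
Kye would need Tor and Lio (G3), but Tor never turns on. Tor would need Kye, Nor, and Tam (G2), but Kye never turns on.

Nor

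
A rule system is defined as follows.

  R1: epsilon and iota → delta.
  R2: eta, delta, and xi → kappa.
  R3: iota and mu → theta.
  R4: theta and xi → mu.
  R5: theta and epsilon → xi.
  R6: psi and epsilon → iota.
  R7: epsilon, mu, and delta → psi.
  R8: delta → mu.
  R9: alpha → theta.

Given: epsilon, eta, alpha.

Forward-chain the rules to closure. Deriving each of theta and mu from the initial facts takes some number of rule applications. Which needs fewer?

theta

theta: From alpha, R9 gives theta. [1 rule application]
mu: alpha holds, so theta follows (R9). theta and epsilon hold, so xi follows (R5). From theta and xi, R4 gives mu. [3 rule applications]
theta needs fewer.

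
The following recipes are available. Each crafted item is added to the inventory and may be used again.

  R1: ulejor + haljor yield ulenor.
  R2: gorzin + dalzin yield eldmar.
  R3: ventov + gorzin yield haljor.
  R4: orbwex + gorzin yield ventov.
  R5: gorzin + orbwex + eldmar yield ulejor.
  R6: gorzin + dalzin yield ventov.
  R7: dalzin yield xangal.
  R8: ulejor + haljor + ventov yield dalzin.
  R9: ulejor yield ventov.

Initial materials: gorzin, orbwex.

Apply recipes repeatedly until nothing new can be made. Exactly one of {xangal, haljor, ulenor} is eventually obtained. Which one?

orbwex + gorzin → ventov (R4).
ventov + gorzin → haljor (R3).
ulenor would need ulejor and haljor (R1), but ulejor is never obtained. xangal would need dalzin (R7), but dalzin is never obtained.

haljor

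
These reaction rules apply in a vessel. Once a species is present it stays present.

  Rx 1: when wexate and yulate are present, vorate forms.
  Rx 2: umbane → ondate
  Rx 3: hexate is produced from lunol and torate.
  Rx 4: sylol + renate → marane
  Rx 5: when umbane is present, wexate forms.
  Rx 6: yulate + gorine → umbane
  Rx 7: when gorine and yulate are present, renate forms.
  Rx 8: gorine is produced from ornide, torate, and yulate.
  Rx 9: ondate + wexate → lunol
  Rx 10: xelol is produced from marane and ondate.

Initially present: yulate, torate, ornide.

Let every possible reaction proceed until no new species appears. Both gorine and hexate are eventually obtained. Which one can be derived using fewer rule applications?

gorine

gorine: ornide, torate, and yulate present → gorine forms (Rx 8). [1 rule application]
hexate: ornide, torate, and yulate present → gorine forms (Rx 8). yulate and gorine present → umbane forms (Rx 6). umbane present → wexate forms (Rx 5). umbane present → ondate forms (Rx 2). ondate and wexate present → lunol forms (Rx 9). lunol and torate present → hexate forms (Rx 3). [6 rule applications]
gorine needs fewer.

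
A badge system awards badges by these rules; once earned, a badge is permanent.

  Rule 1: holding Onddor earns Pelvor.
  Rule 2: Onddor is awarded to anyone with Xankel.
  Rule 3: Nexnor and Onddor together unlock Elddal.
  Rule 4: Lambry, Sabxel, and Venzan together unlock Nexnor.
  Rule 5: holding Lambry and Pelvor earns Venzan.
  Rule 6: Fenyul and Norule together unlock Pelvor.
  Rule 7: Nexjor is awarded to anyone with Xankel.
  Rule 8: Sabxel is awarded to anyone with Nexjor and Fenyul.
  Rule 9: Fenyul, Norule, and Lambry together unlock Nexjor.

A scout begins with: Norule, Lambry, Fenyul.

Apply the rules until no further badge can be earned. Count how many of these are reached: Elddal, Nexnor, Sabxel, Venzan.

3

With Fenyul and Norule, Pelvor is earned (Rule 6).
With Fenyul, Norule, and Lambry, Nexjor is earned (Rule 9).
With Lambry and Pelvor, Venzan is earned (Rule 5).
With Nexjor and Fenyul, Sabxel is earned (Rule 8).
With Lambry, Sabxel, and Venzan, Nexnor is earned (Rule 4).
Elddal would need Nexnor and Onddor (Rule 3), but Onddor is never earned.
Nexnor: reached.
Sabxel: reached.
Venzan: reached.
Reached: Nexnor, Sabxel, and Venzan — 3 of the 4.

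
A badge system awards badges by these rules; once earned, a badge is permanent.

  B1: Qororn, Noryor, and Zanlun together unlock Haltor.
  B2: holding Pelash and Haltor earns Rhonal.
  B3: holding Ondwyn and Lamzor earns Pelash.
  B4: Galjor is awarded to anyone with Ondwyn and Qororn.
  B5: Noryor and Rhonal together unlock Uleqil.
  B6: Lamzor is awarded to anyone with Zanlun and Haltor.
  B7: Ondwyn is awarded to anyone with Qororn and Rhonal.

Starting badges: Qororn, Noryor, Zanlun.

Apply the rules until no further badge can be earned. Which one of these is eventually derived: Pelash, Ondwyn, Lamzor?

Lamzor

With Qororn, Noryor, and Zanlun, Haltor is earned (B1).
With Zanlun and Haltor, Lamzor is earned (B6).
Ondwyn would need Qororn and Rhonal (B7), but Rhonal is never earned. Pelash would need Ondwyn and Lamzor (B3), but Ondwyn is never earned.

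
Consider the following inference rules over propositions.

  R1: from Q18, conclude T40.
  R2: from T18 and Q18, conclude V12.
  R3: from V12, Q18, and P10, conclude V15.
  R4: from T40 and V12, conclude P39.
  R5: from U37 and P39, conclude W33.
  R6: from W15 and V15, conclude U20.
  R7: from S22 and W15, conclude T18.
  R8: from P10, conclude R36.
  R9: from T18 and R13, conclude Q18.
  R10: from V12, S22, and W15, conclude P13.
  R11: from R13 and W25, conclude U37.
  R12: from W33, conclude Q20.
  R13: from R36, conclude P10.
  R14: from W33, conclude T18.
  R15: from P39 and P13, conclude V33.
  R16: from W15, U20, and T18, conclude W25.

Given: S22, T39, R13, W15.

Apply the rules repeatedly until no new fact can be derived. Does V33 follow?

Yes

S22 and W15 hold, so T18 follows (R7).
From T18 and R13, R9 gives Q18.
From T18 and Q18, R2 gives V12.
From Q18, R1 gives T40.
V12, S22, and W15 hold, so P13 follows (R10).
From T40 and V12, R4 gives P39.
P39 and P13 hold, so V33 follows (R15).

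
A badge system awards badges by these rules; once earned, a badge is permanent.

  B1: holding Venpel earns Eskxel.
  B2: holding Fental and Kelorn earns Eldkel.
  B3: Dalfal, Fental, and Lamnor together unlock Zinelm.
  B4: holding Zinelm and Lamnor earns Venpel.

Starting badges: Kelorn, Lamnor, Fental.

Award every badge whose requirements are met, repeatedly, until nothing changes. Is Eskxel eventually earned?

No

Eskxel would need Venpel (B1), but Venpel is never earned.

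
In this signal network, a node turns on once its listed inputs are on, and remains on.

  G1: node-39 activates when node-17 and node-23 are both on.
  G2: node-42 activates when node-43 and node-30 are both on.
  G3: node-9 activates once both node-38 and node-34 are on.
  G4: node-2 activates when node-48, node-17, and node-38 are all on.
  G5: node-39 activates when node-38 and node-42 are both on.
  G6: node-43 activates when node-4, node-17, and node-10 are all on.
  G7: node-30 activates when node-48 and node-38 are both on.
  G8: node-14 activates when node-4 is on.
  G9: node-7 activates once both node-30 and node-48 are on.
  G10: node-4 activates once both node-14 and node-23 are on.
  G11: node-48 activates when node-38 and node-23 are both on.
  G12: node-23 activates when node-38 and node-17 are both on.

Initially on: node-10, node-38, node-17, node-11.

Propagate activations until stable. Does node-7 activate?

node-38 and node-17 are on, so node-23 activates (G12).
node-38 and node-23 are on, so node-48 activates (G11).
node-48 and node-38 are on, so node-30 activates (G7).
G9: node-30 and node-48 on → node-7 on.

Yes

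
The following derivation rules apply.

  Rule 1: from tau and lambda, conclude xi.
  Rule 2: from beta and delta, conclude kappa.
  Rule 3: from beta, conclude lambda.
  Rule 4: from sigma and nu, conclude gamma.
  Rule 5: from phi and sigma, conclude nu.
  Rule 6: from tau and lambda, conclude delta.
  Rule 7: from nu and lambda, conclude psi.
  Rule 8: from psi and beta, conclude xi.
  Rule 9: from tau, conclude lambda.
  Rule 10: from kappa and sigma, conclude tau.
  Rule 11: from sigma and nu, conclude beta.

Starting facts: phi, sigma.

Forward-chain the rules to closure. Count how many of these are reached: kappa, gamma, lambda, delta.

2

phi and sigma hold, so nu follows (Rule 5).
sigma and nu hold, so beta follows (Rule 11).
From sigma and nu, Rule 4 gives gamma.
From beta, Rule 3 gives lambda.
kappa would need beta and delta (Rule 2), but delta is never established.
gamma: reached.
lambda: reached.
delta would need tau and lambda (Rule 6), but tau is never established.
Reached: gamma and lambda — 2 of the 4.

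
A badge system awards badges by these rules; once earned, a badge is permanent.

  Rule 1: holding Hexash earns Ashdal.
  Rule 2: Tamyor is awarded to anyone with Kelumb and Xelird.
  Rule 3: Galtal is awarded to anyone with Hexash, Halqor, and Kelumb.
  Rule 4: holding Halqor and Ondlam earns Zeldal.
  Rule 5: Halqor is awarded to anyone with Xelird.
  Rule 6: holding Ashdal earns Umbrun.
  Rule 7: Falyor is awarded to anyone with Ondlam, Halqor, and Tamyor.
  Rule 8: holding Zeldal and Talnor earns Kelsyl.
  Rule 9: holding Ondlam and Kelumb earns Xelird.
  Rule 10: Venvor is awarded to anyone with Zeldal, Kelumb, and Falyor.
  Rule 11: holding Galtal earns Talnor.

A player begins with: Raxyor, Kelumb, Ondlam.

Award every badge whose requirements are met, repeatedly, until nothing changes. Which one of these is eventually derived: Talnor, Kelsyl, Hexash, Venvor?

With Ondlam and Kelumb, Xelird is earned (Rule 9).
With Xelird, Halqor is earned (Rule 5).
With Kelumb and Xelird, Tamyor is earned (Rule 2).
With Ondlam, Halqor, and Tamyor, Falyor is earned (Rule 7).
With Halqor and Ondlam, Zeldal is earned (Rule 4).
With Zeldal, Kelumb, and Falyor, Venvor is earned (Rule 10).
Kelsyl would need Zeldal and Talnor (Rule 8), but Talnor is never earned. No rule produces Hexash, and it is not given. Talnor would need Galtal (Rule 11), but Galtal is never earned.

Venvor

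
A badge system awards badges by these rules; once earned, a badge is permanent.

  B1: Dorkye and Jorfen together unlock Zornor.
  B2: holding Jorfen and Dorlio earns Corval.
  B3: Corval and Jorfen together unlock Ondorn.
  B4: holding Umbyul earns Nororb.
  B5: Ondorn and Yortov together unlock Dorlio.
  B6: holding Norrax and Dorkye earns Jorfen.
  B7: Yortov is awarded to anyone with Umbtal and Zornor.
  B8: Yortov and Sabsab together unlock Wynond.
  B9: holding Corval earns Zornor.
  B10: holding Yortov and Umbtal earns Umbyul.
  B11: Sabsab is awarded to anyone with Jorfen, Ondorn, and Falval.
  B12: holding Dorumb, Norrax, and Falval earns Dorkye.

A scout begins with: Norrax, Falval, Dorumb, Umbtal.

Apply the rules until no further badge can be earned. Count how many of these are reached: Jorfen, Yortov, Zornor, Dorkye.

With Dorumb, Norrax, and Falval, Dorkye is earned (B12).
With Norrax and Dorkye, Jorfen is earned (B6).
With Dorkye and Jorfen, Zornor is earned (B1).
With Umbtal and Zornor, Yortov is earned (B7).
Jorfen: reached.
Yortov: reached.
Zornor: reached.
Dorkye: reached.
All 4 are reached.

4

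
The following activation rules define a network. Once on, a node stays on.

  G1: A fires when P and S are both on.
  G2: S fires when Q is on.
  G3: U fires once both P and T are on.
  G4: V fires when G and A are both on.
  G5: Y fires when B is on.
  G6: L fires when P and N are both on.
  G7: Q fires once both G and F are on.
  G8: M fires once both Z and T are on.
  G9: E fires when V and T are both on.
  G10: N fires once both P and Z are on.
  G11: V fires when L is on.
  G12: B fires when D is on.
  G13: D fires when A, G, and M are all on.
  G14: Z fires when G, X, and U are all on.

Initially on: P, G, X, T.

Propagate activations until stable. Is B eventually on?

B would need D (G12), but D never turns on.

No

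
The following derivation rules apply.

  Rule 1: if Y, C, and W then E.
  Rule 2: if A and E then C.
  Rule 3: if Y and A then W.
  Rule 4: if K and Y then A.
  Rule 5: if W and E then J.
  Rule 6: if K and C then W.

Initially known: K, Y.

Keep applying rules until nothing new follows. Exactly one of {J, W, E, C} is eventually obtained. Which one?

W

K and Y hold, so A follows (Rule 4).
Y and A hold, so W follows (Rule 3).
E would need Y, C, and W (Rule 1), but C is never established. C would need A and E (Rule 2), but E is never established. J would need W and E (Rule 5), but E is never established.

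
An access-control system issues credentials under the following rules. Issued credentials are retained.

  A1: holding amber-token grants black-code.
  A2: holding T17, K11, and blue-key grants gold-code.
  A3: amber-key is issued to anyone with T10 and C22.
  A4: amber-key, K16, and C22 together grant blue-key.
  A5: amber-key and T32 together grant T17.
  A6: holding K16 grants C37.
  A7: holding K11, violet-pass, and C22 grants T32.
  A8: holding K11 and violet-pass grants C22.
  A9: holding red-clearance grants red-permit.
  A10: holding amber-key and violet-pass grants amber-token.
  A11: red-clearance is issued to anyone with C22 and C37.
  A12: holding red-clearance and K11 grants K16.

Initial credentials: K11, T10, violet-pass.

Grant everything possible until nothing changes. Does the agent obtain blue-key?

blue-key would need amber-key, K16, and C22 (A4), but K16 is never granted.

No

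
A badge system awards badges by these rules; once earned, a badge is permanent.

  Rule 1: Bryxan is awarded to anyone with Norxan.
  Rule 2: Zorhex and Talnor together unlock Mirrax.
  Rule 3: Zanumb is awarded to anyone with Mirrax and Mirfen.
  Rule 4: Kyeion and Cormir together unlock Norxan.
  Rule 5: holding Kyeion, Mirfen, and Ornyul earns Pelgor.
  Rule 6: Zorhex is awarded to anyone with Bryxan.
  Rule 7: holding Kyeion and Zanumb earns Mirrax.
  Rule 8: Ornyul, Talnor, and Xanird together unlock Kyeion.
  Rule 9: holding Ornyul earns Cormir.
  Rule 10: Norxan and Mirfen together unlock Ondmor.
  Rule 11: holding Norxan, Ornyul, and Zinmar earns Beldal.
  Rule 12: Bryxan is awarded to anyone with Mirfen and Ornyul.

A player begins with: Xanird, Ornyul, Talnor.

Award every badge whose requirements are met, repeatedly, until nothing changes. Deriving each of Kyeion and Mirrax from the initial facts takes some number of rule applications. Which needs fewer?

Kyeion: With Ornyul, Talnor, and Xanird, Kyeion is earned (Rule 8). [1 rule application]
Mirrax: With Ornyul, Talnor, and Xanird, Kyeion is earned (Rule 8). With Ornyul, Cormir is earned (Rule 9). With Kyeion and Cormir, Norxan is earned (Rule 4). With Norxan, Bryxan is earned (Rule 1). With Bryxan, Zorhex is earned (Rule 6). With Zorhex and Talnor, Mirrax is earned (Rule 2). [6 rule applications]
Kyeion needs fewer.

Kyeion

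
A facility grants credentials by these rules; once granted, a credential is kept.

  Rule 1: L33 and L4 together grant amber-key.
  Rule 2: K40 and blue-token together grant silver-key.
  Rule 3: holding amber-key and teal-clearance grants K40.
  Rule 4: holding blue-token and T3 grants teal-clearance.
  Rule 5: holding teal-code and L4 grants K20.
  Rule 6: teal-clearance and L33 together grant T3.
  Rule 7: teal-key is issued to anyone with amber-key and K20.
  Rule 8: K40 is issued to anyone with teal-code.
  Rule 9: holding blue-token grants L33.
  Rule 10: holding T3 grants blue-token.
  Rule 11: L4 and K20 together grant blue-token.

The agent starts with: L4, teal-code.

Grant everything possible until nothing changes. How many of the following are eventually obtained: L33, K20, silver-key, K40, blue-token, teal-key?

6

Holding teal-code and L4 grants K20 (Rule 5).
Holding teal-code grants K40 (Rule 8).
Holding L4 and K20 grants blue-token (Rule 11).
Holding K40 and blue-token grants silver-key (Rule 2).
Holding blue-token grants L33 (Rule 9).
Holding L33 and L4 grants amber-key (Rule 1).
Holding amber-key and K20 grants teal-key (Rule 7).
L33: reached.
K20: reached.
silver-key: reached.
K40: reached.
blue-token: reached.
teal-key: reached.
All 6 are reached.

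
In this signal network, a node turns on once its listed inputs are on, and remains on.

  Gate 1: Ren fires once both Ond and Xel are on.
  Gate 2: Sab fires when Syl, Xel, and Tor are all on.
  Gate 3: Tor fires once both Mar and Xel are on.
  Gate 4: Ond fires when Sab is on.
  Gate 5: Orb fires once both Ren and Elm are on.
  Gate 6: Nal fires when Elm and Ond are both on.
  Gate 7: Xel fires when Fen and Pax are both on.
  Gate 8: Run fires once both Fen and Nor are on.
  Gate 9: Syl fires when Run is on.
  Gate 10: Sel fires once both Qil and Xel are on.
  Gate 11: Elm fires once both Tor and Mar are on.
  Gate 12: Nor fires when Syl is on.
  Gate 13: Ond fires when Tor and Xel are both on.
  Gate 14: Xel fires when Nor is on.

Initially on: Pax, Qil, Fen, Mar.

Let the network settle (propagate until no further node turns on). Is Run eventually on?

Run would need Fen and Nor (Gate 8), but Nor never turns on.

No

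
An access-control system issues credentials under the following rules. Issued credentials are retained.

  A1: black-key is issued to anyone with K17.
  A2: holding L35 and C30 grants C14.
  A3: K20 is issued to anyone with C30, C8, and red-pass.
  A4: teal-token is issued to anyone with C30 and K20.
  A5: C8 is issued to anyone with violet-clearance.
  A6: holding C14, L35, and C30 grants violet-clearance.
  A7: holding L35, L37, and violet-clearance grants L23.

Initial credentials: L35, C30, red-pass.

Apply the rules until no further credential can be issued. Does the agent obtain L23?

No

L23 would need L35, L37, and violet-clearance (A7), but L37 is never granted.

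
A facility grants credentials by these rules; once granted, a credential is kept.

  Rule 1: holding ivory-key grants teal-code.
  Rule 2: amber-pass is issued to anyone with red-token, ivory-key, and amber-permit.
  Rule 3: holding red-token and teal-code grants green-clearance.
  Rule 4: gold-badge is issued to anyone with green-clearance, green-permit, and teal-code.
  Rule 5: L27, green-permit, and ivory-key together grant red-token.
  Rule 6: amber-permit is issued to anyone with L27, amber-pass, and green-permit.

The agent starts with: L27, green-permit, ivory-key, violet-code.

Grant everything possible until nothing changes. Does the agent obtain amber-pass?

amber-pass would need red-token, ivory-key, and amber-permit (Rule 2), but amber-permit is never granted.

No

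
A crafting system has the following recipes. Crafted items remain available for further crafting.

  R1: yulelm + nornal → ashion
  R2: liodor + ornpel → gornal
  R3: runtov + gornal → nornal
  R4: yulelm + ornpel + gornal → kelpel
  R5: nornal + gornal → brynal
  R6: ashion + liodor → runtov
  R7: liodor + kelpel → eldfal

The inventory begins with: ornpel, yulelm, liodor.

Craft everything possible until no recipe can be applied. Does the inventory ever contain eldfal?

Using R2, liodor and ornpel make gornal.
Using R4, yulelm, ornpel, and gornal make kelpel.
liodor + kelpel → eldfal (R7).

Yes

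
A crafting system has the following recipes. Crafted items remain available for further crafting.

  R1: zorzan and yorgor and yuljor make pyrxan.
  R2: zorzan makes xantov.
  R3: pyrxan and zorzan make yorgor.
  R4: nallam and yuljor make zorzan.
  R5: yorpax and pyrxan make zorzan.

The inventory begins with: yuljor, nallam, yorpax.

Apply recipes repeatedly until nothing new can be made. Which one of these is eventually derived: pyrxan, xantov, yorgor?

Using R4, nallam and yuljor make zorzan.
zorzan → xantov (R2).
yorgor would need pyrxan and zorzan (R3), but pyrxan is never obtained. pyrxan would need zorzan, yorgor, and yuljor (R1), but yorgor is never obtained.

xantov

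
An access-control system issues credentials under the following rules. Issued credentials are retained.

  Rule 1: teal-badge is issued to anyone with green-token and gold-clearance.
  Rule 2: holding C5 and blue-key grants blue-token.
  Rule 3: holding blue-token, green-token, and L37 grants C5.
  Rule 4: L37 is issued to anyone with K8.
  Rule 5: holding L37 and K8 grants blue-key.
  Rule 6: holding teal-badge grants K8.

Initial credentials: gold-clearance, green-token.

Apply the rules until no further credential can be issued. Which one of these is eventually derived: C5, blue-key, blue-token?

blue-key

Holding green-token and gold-clearance grants teal-badge (Rule 1).
Holding teal-badge grants K8 (Rule 6).
Holding K8 grants L37 (Rule 4).
Holding L37 and K8 grants blue-key (Rule 5).
C5 would need blue-token, green-token, and L37 (Rule 3), but blue-token is never granted. blue-token would need C5 and blue-key (Rule 2), but C5 is never granted.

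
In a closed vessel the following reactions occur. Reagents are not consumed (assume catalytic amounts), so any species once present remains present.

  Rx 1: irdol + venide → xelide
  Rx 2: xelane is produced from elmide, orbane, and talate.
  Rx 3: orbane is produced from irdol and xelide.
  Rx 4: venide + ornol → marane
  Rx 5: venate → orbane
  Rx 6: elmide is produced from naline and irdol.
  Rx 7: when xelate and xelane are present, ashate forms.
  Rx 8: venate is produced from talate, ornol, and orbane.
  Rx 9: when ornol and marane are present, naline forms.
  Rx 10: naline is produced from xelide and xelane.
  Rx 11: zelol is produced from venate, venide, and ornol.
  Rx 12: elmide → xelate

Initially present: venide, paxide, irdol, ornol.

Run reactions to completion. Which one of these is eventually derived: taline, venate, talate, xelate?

venide and ornol present → marane forms (Rx 4).
ornol and marane present → naline forms (Rx 9).
naline and irdol present → elmide forms (Rx 6).
elmide present → xelate forms (Rx 12).
No rule produces taline, and it is not given. venate would need talate, ornol, and orbane (Rx 8), but talate never forms. No rule produces talate, and it is not given.

xelate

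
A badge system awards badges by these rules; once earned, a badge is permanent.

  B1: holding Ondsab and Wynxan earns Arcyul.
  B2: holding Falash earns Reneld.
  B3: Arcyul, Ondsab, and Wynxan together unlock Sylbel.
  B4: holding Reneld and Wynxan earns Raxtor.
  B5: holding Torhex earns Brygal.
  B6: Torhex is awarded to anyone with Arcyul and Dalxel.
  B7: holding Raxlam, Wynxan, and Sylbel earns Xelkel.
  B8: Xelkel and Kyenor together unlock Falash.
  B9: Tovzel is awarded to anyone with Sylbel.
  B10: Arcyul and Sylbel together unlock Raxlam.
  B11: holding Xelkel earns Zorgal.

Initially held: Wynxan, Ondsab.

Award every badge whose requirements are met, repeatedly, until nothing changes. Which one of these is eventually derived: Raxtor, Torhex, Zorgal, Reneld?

With Ondsab and Wynxan, Arcyul is earned (B1).
With Arcyul, Ondsab, and Wynxan, Sylbel is earned (B3).
With Arcyul and Sylbel, Raxlam is earned (B10).
With Raxlam, Wynxan, and Sylbel, Xelkel is earned (B7).
With Xelkel, Zorgal is earned (B11).
Raxtor would need Reneld and Wynxan (B4), but Reneld is never earned. Reneld would need Falash (B2), but Falash is never earned. Torhex would need Arcyul and Dalxel (B6), but Dalxel is never earned.

Zorgal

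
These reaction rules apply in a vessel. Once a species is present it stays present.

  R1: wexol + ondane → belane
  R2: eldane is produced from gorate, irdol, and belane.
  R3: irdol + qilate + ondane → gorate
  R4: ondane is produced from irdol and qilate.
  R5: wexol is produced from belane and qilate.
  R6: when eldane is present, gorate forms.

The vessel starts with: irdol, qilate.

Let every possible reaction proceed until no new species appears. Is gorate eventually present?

irdol and qilate present → ondane forms (R4).
irdol, qilate, and ondane present → gorate forms (R3).

Yes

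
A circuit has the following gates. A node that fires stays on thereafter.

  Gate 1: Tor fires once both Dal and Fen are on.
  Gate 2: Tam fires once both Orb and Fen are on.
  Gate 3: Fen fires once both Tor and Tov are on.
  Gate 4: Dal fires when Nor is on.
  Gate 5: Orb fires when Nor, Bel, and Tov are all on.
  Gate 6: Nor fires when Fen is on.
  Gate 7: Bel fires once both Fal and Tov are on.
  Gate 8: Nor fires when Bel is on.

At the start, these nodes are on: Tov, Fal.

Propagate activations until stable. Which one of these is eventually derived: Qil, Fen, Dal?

Dal

Gate 7: Fal and Tov on → Bel on.
Gate 8: Bel on → Nor on.
Gate 4: Nor on → Dal on.
No rule produces Qil, and it is not given. Fen would need Tor and Tov (Gate 3), but Tor never turns on.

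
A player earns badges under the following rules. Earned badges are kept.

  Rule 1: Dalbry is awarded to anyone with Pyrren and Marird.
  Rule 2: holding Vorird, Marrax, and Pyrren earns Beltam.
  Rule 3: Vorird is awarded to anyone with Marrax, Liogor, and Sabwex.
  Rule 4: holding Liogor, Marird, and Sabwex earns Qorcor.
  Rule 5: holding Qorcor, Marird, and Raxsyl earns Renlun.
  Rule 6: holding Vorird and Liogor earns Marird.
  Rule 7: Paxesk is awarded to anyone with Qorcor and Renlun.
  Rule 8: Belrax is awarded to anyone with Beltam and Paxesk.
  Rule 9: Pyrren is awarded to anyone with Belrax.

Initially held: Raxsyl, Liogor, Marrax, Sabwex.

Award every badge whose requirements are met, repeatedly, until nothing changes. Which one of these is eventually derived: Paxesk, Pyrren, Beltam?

With Marrax, Liogor, and Sabwex, Vorird is earned (Rule 3).
With Vorird and Liogor, Marird is earned (Rule 6).
With Liogor, Marird, and Sabwex, Qorcor is earned (Rule 4).
With Qorcor, Marird, and Raxsyl, Renlun is earned (Rule 5).
With Qorcor and Renlun, Paxesk is earned (Rule 7).
Pyrren would need Belrax (Rule 9), but Belrax is never earned. Beltam would need Vorird, Marrax, and Pyrren (Rule 2), but Pyrren is never earned.

Paxesk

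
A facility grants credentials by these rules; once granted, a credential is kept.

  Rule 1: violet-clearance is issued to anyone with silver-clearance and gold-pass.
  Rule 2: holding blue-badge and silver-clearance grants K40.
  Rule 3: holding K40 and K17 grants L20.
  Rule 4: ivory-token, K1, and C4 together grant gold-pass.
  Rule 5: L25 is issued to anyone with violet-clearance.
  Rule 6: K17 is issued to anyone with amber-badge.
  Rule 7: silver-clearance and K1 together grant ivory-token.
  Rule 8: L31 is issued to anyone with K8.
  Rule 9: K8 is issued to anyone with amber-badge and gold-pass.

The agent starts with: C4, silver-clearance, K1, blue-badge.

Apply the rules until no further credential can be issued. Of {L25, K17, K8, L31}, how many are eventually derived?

1

Holding silver-clearance and K1 grants ivory-token (Rule 7).
Holding ivory-token, K1, and C4 grants gold-pass (Rule 4).
Holding silver-clearance and gold-pass grants violet-clearance (Rule 1).
Holding violet-clearance grants L25 (Rule 5).
L25: reached.
K17 would need amber-badge (Rule 6), but amber-badge is never granted.
K8 would need amber-badge and gold-pass (Rule 9), but amber-badge is never granted.
L31 would need K8 (Rule 8), but K8 is never granted.
Reached: L25 — 1 of the 4.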